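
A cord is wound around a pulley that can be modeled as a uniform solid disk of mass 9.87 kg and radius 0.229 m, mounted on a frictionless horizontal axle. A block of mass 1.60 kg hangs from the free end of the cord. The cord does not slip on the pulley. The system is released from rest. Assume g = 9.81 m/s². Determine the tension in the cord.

I = ½MR² = (1/2)(9.87)(0.229)² = 0.2588 kg·m².
Block: mg − T = ma. Pulley: TR = Iα. No-slip: a = αR, so T = (I/R²)a = 4.935·a.
Then mg = (m + 4.935)a, so a = (1.60)(9.81)/(1.60 + 4.935) = 2.402 m/s².
T = 4.935·a = 11.85 N.

T ≈ 11.9 N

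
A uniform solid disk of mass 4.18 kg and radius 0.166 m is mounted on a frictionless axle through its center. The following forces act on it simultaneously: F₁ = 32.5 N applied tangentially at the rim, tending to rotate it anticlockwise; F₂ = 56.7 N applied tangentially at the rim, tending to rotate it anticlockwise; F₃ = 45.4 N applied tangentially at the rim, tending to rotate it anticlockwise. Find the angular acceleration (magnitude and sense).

α ≈ 388 rad/s², anticlockwise

I = ½MR² = (1/2)(4.18)(0.166)² = 0.05759 kg·m².
Taking anticlockwise as positive: τ₁ = +(32.5)(0.166) = +5.395 N·m; τ₂ = +(56.7)(0.166) = +9.412 N·m; τ₃ = +(45.4)(0.166) = +7.536 N·m.
Net torque τ = 22.34 N·m.
α = τ/I = 22.34/0.05759 = 388.0 rad/s².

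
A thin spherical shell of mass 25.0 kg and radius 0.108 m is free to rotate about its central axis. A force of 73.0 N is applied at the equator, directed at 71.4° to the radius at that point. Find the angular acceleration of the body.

I = (2/3)MR² = (2/3)(25.0)(0.108)² = 0.1944 kg·m².
Only the tangential component produces torque: τ = F R sinθ = (73.0)(0.108) sin 71.4° = 7.472 N·m.
From τ = Iα: α = 7.472/0.1944 = 38.44 rad/s².

α ≈ 38.4 rad/s²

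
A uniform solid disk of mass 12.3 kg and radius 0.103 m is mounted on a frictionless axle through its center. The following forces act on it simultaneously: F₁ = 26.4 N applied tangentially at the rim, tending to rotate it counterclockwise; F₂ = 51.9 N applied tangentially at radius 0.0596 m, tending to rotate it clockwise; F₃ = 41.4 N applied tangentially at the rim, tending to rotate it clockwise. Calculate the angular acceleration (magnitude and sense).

α ≈ 71.1 rad/s², clockwise

I = ½MR² = (1/2)(12.3)(0.103)² = 0.06525 kg·m².
Taking counterclockwise as positive: τ₁ = +(26.4)(0.103) = +2.719 N·m; τ₂ = −(51.9)(0.0596) = −3.093 N·m; τ₃ = −(41.4)(0.103) = −4.264 N·m.
Net torque τ = -4.638 N·m.
α = τ/I = -4.638/0.06525 = -71.09 rad/s².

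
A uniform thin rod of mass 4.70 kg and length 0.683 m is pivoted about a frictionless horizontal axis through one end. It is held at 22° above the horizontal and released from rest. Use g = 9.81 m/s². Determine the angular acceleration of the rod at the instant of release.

About the pivot, I = (1/3)ML² = (1/3)(4.70)(0.683)² = 0.7308 kg·m².
The weight acts at the center, a distance L/2 = 0.3415 m from the pivot; τ = Mg(L/2) cos 22° = 14.60 N·m.
α = τ/I = 14.60/0.7308 = 19.98 rad/s².

α ≈ 20.0 rad/s²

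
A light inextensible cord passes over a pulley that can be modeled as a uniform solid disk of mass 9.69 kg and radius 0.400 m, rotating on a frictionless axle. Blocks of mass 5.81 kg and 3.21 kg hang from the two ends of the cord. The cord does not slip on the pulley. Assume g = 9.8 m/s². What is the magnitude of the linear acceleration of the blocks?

a ≈ 1.84 m/s²

I = ½MR² = (1/2)(9.69)(0.400)² = 0.7752 kg·m².
Heavier block: m₁g − T₁ = m₁a. Lighter block: T₂ − m₂g = m₂a.
Pulley: (T₁ − T₂)R = Iα = I(a/R), so T₁ − T₂ = (I/R²)a = (1/2)M_p a = 4.845·a.
Adding the three: (m₁ − m₂)g = (m₁ + m₂ + 4.845)a, so a = (5.81 − 3.21)(9.8)/(5.81 + 3.21 + 4.845) = 1.838 m/s².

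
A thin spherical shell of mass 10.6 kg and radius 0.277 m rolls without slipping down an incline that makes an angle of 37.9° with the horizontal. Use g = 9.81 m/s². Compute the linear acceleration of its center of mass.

Translation along the incline: Mg sinθ − f = Ma.
Rotation about the center: fR = Iα with I = (2/3)MR². No-slip gives a = αR, so f = (I/R²)a = (2/3)M a.
Substituting: Mg sinθ = (1 + 0.6667)Ma, so a = g sinθ/(1 + 0.6667) = (9.81) sin 37.9° / 1.667 = 3.616 m/s².

a ≈ 3.62 m/s²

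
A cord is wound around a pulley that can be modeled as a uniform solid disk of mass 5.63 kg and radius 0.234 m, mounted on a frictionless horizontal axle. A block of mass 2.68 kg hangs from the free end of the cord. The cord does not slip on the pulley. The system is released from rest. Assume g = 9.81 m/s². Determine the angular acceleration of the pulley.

α ≈ 20.4 rad/s²

I = ½MR² = (1/2)(5.63)(0.234)² = 0.1541 kg·m².
Block: mg − T = ma. Pulley: TR = Iα. No-slip: a = αR, so T = (I/R²)a = 2.815·a.
Then mg = (m + 2.815)a, so a = (2.68)(9.81)/(2.68 + 2.815) = 4.784 m/s².
α = a/R = 4.784/0.234 = 20.45 rad/s².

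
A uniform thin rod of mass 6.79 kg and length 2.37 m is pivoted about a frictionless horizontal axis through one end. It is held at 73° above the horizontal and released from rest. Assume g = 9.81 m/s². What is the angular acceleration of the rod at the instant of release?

About the pivot, I = (1/3)ML² = (1/3)(6.79)(2.37)² = 12.71 kg·m².
The weight acts at the center, a distance L/2 = 1.185 m from the pivot; τ = Mg(L/2) cos 73° = 23.08 N·m.
α = τ/I = 23.08/12.71 = 1.815 rad/s².

α ≈ 1.82 rad/s²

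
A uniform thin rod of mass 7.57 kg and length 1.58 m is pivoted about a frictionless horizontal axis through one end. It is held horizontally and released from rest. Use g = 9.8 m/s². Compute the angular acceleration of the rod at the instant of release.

α ≈ 9.30 rad/s²

About the pivot, I = (1/3)ML² = (1/3)(7.57)(1.58)² = 6.299 kg·m².
The weight acts at the center, a distance L/2 = 0.7900 m from the pivot; τ = Mg(L/2) = 58.61 N·m.
α = τ/I = 58.61/6.299 = 9.304 rad/s².
(Equivalently α = (3g/(2L)) = 9.304 rad/s².)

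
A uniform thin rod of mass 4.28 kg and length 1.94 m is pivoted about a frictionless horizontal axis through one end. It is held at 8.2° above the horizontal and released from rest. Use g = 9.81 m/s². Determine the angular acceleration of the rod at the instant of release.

α ≈ 7.51 rad/s²

About the pivot, I = (1/3)ML² = (1/3)(4.28)(1.94)² = 5.369 kg·m².
The weight acts at the center, a distance L/2 = 0.9700 m from the pivot; τ = Mg(L/2) cos 8.2° = 40.31 N·m.
α = τ/I = 40.31/5.369 = 7.508 rad/s².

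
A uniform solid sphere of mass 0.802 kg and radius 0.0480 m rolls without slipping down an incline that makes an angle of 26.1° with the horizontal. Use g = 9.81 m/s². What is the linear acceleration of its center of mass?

Translation along the incline: Mg sinθ − f = Ma.
Rotation about the center: fR = Iα with I = (2/5)MR². No-slip gives a = αR, so f = (I/R²)a = (2/5)M a.
Substituting: Mg sinθ = (1 + 0.4000)Ma, so a = g sinθ/(1 + 0.4000) = (9.81) sin 26.1° / 1.400 = 3.083 m/s².

a ≈ 3.08 m/s²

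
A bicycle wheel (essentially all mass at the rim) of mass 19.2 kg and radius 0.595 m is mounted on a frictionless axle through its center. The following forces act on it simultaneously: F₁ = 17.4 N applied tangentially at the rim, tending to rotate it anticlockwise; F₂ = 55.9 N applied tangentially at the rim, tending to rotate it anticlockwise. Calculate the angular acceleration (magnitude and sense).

α ≈ 6.42 rad/s², anticlockwise

I = MR² = (19.2)(0.595)² = 6.797 kg·m².
Taking anticlockwise as positive: τ₁ = +(17.4)(0.595) = +10.35 N·m; τ₂ = +(55.9)(0.595) = +33.26 N·m.
Net torque τ = 43.61 N·m.
α = τ/I = 43.61/6.797 = 6.416 rad/s².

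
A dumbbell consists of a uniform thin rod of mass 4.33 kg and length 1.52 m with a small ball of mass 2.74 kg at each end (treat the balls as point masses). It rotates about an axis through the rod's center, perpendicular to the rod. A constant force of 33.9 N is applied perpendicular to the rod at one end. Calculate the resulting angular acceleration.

α ≈ 6.44 rad/s²

I_rod = (1/12)ML² = (1/12)(4.33)(1.52)² = 0.8337 kg·m².
I_balls = 2·m·(L/2)² = 2(2.74)(0.7600)² = 3.165 kg·m².
Total I = 3.999 kg·m².
τ = F·(L/2) = (33.9)(0.760) = 25.76 N·m.
α = τ/I = 25.76/3.999 = 6.443 rad/s².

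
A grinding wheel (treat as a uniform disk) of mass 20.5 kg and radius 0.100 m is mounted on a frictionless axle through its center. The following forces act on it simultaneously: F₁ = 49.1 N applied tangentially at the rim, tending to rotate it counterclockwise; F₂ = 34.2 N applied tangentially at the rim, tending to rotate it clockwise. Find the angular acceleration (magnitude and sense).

I = ½MR² = (1/2)(20.5)(0.100)² = 0.1025 kg·m².
Taking counterclockwise as positive: τ₁ = +(49.1)(0.100) = +4.910 N·m; τ₂ = −(34.2)(0.100) = −3.420 N·m.
Net torque τ = 1.490 N·m.
α = τ/I = 1.490/0.1025 = 14.54 rad/s².

α ≈ 14.5 rad/s², counterclockwise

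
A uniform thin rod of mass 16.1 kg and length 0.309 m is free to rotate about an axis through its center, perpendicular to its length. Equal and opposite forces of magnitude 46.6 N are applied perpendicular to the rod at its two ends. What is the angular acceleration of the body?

I = (1/12)ML² = (1/12)(16.1)(0.309)² = 0.1281 kg·m².
The couple gives τ = F·(L/2) + F·(L/2) = F L = (46.6)(0.309) = 14.40 N·m.
From τ = Iα: α = 14.40/0.1281 = 112.4 rad/s².

α ≈ 112 rad/s²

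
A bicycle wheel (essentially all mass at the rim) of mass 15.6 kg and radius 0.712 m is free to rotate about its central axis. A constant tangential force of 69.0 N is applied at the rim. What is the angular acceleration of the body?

α ≈ 6.21 rad/s²

I = MR² = (15.6)(0.712)² = 7.908 kg·m².
τ = F R = (69.0)(0.712) = 49.13 N·m.
Newton's second law for rotation, τ = Iα, gives α = τ/I = 49.13/7.908 = 6.212 rad/s².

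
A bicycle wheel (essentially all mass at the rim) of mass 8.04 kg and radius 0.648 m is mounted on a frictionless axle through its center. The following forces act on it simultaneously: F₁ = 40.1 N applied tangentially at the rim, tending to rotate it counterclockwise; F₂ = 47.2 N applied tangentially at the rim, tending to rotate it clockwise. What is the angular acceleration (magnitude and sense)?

I = MR² = (8.04)(0.648)² = 3.376 kg·m².
Taking counterclockwise as positive: τ₁ = +(40.1)(0.648) = +25.98 N·m; τ₂ = −(47.2)(0.648) = −30.59 N·m.
Net torque τ = -4.601 N·m.
α = τ/I = -4.601/3.376 = -1.363 rad/s².

α ≈ 1.36 rad/s², clockwise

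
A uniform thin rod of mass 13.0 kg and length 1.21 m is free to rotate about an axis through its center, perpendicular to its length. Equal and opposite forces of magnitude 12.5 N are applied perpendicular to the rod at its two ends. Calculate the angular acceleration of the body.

I = (1/12)ML² = (1/12)(13.0)(1.21)² = 1.586 kg·m².
The couple gives τ = F·(L/2) + F·(L/2) = F L = (12.5)(1.21) = 15.12 N·m.
From τ = Iα: α = 15.12/1.586 = 9.536 rad/s².

α ≈ 9.54 rad/s²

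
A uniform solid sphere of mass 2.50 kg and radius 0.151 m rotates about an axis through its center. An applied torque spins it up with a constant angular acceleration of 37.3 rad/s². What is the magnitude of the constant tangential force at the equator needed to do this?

I = (2/5)MR² = (2/5)(2.50)(0.151)² = 0.02280 kg·m².
The required torque is τ = Iα = (0.02280)(37.30) = 0.8505 N·m.
A tangential force at the equator gives τ = FR, so F = τ/R = 0.8505/0.151 = 5.632 N.

F ≈ 5.63 N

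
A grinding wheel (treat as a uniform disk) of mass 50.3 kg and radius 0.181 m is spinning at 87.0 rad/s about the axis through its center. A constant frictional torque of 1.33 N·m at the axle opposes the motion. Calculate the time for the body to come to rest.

I = ½MR² = (1/2)(50.3)(0.181)² = 0.8239 kg·m².
The net torque has magnitude 1.33 N·m, opposing ω.
|α| = τ/I = 1.330/0.8239 = 1.614 rad/s² (deceleration).
0 = ω₀ − |α|t ⇒ t = ω₀/|α| = 87.0/1.614 = 53.90 s.

t ≈ 53.9 s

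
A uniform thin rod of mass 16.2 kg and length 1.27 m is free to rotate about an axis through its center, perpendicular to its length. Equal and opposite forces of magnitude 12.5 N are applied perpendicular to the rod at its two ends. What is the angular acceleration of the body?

α ≈ 7.29 rad/s²

I = (1/12)ML² = (1/12)(16.2)(1.27)² = 2.177 kg·m².
The couple gives τ = F·(L/2) + F·(L/2) = F L = (12.5)(1.27) = 15.88 N·m.
From τ = Iα: α = 15.88/2.177 = 7.291 rad/s².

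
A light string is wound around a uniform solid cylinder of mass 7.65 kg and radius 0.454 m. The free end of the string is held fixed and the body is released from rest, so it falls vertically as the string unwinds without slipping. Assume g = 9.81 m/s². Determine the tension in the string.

T ≈ 25.0 N

Translation: Mg − T = Ma. Rotation about the center: TR = Iα with I = ½MR².
With a = αR: T = (I/R²)a = (1/2)M a, so Mg = (1 + 0.5000)Ma.
a = g/(1 + 0.5000) = 9.81/1.500 = 6.540 m/s².
T = 0.5000·M·a = (0.5000)(7.65)(6.540) = 25.02 N.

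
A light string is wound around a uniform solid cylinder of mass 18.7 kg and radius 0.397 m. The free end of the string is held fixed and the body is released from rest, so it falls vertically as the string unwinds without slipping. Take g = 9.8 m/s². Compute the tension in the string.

Translation: Mg − T = Ma. Rotation about the center: TR = Iα with I = ½MR².
With a = αR: T = (I/R²)a = (1/2)M a, so Mg = (1 + 0.5000)Ma.
a = g/(1 + 0.5000) = 9.8/1.500 = 6.533 m/s².
T = 0.5000·M·a = (0.5000)(18.7)(6.533) = 61.09 N.

T ≈ 61.1 N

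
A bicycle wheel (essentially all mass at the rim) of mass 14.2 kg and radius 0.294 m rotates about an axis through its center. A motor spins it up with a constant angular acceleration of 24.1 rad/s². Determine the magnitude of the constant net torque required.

I = MR² = (14.2)(0.294)² = 1.227 kg·m².
τ = Iα = (1.227)(24.10) = 29.58 N·m.

τ ≈ 29.6 N·m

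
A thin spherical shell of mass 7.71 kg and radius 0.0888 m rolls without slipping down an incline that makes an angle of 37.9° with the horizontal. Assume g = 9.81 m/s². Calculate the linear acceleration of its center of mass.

Translation along the incline: Mg sinθ − f = Ma.
Rotation about the center: fR = Iα with I = (2/3)MR². No-slip gives a = αR, so f = (I/R²)a = (2/3)M a.
Substituting: Mg sinθ = (1 + 0.6667)Ma, so a = g sinθ/(1 + 0.6667) = (9.81) sin 37.9° / 1.667 = 3.616 m/s².

a ≈ 3.62 m/s²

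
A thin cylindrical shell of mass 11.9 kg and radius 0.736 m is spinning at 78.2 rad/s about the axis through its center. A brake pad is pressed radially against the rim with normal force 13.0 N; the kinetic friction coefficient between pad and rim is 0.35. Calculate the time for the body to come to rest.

t ≈ 151 s

I = MR² = (11.9)(0.736)² = 6.446 kg·m².
Friction force f = μN = (0.35)(13.0) = 4.550 N at the rim; torque magnitude τ = fR = 3.349 N·m, opposing ω.
|α| = τ/I = 3.349/6.446 = 0.5195 rad/s² (deceleration).
0 = ω₀ − |α|t ⇒ t = ω₀/|α| = 78.2/0.5195 = 150.5 s.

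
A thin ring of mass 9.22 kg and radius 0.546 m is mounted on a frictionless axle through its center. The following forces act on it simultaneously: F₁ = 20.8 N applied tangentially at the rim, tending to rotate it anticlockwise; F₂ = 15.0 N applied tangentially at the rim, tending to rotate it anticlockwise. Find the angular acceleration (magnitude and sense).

α ≈ 7.11 rad/s², anticlockwise

I = MR² = (9.22)(0.546)² = 2.749 kg·m².
Taking anticlockwise as positive: τ₁ = +(20.8)(0.546) = +11.36 N·m; τ₂ = +(15.0)(0.546) = +8.190 N·m.
Net torque τ = 19.55 N·m.
α = τ/I = 19.55/2.749 = 7.111 rad/s².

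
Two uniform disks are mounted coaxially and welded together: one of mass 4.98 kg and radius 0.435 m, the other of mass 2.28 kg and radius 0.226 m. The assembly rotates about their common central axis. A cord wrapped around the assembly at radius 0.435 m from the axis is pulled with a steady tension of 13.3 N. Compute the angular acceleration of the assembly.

α ≈ 10.9 rad/s²

I = ½M₁R₁² + ½M₂R₂² = ½(4.98)(0.435)² + ½(2.28)(0.226)² = 0.5294 kg·m².
τ = F r = (13.3)(0.435) = 5.785 N·m.
α = τ/I = 5.785/0.5294 = 10.93 rad/s².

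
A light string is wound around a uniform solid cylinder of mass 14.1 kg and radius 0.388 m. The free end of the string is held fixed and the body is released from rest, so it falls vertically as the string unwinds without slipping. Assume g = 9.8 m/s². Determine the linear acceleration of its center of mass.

Translation: Mg − T = Ma. Rotation about the center: TR = Iα with I = ½MR².
With a = αR: T = (I/R²)a = (1/2)M a, so Mg = (1 + 0.5000)Ma.
a = g/(1 + 0.5000) = 9.8/1.500 = 6.533 m/s².

a ≈ 6.53 m/s²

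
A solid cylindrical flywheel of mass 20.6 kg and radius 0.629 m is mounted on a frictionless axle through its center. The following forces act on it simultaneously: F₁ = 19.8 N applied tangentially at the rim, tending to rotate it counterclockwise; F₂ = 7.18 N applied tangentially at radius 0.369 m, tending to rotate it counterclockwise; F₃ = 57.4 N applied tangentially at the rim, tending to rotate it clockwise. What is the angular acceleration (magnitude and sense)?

α ≈ 5.15 rad/s², clockwise

I = ½MR² = (1/2)(20.6)(0.629)² = 4.075 kg·m².
Taking counterclockwise as positive: τ₁ = +(19.8)(0.629) = +12.45 N·m; τ₂ = +(7.18)(0.369) = +2.649 N·m; τ₃ = −(57.4)(0.629) = −36.10 N·m.
Net torque τ = -21.00 N·m.
α = τ/I = -21.00/4.075 = -5.153 rad/s².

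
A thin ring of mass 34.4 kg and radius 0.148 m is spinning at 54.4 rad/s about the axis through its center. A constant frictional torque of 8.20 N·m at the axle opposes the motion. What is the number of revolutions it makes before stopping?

≈ 21.6 revolutions

I = MR² = (34.4)(0.148)² = 0.7535 kg·m².
The net torque has magnitude 8.20 N·m, opposing ω.
|α| = τ/I = 8.200/0.7535 = 10.88 rad/s² (deceleration).
ω² = ω₀² − 2|α|θ with ω = 0 ⇒ θ = ω₀²/(2|α|) = 136.0 rad = 21.64 rev.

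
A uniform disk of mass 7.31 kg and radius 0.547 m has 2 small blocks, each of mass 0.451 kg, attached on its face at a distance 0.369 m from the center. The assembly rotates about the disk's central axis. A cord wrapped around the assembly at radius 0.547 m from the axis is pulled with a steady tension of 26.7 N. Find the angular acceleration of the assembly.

α ≈ 12.0 rad/s²

I_disk = ½MR² = ½(7.31)(0.547)² = 1.094 kg·m².
I_blocks = 2·m·r² = 2(0.451)(0.369)² = 0.1228 kg·m².
Total I = 1.216 kg·m².
τ = F r = (26.7)(0.547) = 14.60 N·m.
α = τ/I = 14.60/1.216 = 12.01 rad/s².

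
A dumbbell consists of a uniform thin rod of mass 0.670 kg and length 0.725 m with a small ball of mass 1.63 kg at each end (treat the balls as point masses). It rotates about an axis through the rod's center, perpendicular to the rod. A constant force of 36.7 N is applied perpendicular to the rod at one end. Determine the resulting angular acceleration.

α ≈ 29.1 rad/s²

I_rod = (1/12)ML² = (1/12)(0.670)(0.725)² = 0.02935 kg·m².
I_balls = 2·m·(L/2)² = 2(1.63)(0.3625)² = 0.4284 kg·m².
Total I = 0.4577 kg·m².
τ = F·(L/2) = (36.7)(0.362) = 13.30 N·m.
α = τ/I = 13.30/0.4577 = 29.06 rad/s².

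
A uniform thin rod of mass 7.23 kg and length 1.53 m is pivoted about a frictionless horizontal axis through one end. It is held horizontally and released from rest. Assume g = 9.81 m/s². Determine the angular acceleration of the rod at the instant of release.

About the pivot, I = (1/3)ML² = (1/3)(7.23)(1.53)² = 5.642 kg·m².
The weight acts at the center, a distance L/2 = 0.7650 m from the pivot; τ = Mg(L/2) = 54.26 N·m.
α = τ/I = 54.26/5.642 = 9.618 rad/s².

α ≈ 9.62 rad/s²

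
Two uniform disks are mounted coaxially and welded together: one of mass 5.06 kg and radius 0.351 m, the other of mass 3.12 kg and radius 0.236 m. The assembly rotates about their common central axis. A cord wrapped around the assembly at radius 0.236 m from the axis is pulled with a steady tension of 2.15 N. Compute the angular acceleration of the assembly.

α ≈ 1.27 rad/s²

I = ½M₁R₁² + ½M₂R₂² = ½(5.06)(0.351)² + ½(3.12)(0.236)² = 0.3986 kg·m².
τ = F r = (2.15)(0.236) = 0.5074 N·m.
α = τ/I = 0.5074/0.3986 = 1.273 rad/s².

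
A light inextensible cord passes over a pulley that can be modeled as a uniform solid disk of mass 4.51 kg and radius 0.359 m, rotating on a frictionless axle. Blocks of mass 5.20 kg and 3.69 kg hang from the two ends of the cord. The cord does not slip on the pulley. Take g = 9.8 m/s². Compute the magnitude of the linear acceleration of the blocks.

a ≈ 1.33 m/s²

I = ½MR² = (1/2)(4.51)(0.359)² = 0.2906 kg·m².
Heavier block: m₁g − T₁ = m₁a. Lighter block: T₂ − m₂g = m₂a.
Pulley: (T₁ − T₂)R = Iα = I(a/R), so T₁ − T₂ = (I/R²)a = (1/2)M_p a = 2.255·a.
Adding the three: (m₁ − m₂)g = (m₁ + m₂ + 2.255)a, so a = (5.20 − 3.69)(9.8)/(5.20 + 3.69 + 2.255) = 1.328 m/s².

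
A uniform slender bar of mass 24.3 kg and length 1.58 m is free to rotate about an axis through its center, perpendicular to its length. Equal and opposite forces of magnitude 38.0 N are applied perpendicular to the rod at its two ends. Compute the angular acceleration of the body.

α ≈ 11.9 rad/s²

I = (1/12)ML² = (1/12)(24.3)(1.58)² = 5.055 kg·m².
The couple gives τ = F·(L/2) + F·(L/2) = F L = (38.0)(1.58) = 60.04 N·m.
From τ = Iα: α = 60.04/5.055 = 11.88 rad/s².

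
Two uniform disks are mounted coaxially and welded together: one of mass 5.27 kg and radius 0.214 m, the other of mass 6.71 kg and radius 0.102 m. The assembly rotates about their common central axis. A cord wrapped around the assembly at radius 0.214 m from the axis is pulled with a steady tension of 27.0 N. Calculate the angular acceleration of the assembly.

α ≈ 37.1 rad/s²

I = ½M₁R₁² + ½M₂R₂² = ½(5.27)(0.214)² + ½(6.71)(0.102)² = 0.1556 kg·m².
τ = F r = (27.0)(0.214) = 5.778 N·m.
α = τ/I = 5.778/0.1556 = 37.14 rad/s².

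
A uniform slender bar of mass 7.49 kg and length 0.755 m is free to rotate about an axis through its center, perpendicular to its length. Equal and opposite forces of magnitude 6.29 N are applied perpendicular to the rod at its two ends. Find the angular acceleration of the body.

I = (1/12)ML² = (1/12)(7.49)(0.755)² = 0.3558 kg·m².
The couple gives τ = F·(L/2) + F·(L/2) = F L = (6.29)(0.755) = 4.749 N·m.
Newton's second law for rotation, τ = Iα, gives α = τ/I = 4.749/0.3558 = 13.35 rad/s².

α ≈ 13.3 rad/s²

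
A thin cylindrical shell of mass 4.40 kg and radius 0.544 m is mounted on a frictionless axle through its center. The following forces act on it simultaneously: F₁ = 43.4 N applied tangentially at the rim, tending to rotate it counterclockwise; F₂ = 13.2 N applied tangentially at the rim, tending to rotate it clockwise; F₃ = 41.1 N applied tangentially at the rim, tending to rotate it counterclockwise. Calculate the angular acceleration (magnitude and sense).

α ≈ 29.8 rad/s², counterclockwise

I = MR² = (4.40)(0.544)² = 1.302 kg·m².
Taking counterclockwise as positive: τ₁ = +(43.4)(0.544) = +23.61 N·m; τ₂ = −(13.2)(0.544) = −7.181 N·m; τ₃ = +(41.1)(0.544) = +22.36 N·m.
Net torque τ = 38.79 N·m.
α = τ/I = 38.79/1.302 = 29.79 rad/s².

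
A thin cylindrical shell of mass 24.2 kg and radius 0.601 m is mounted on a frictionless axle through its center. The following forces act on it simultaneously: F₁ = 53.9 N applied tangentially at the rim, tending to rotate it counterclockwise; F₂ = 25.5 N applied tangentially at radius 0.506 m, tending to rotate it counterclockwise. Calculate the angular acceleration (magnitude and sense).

I = MR² = (24.2)(0.601)² = 8.741 kg·m².
Taking counterclockwise as positive: τ₁ = +(53.9)(0.601) = +32.39 N·m; τ₂ = +(25.5)(0.506) = +12.90 N·m.
Net torque τ = 45.30 N·m.
α = τ/I = 45.30/8.741 = 5.182 rad/s².

α ≈ 5.18 rad/s², counterclockwise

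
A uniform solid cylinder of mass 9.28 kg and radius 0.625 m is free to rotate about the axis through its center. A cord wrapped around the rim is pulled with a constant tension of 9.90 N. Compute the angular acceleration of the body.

I = ½MR² = (1/2)(9.28)(0.625)² = 1.812 kg·m².
τ = F R = (9.90)(0.625) = 6.188 N·m.
Newton's second law for rotation, τ = Iα, gives α = τ/I = 6.188/1.812 = 3.414 rad/s².

α ≈ 3.41 rad/s²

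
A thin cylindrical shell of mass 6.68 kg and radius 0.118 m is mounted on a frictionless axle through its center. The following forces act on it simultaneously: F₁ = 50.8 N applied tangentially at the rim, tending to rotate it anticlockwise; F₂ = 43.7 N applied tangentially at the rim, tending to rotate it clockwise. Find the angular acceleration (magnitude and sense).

α ≈ 9.01 rad/s², anticlockwise

I = MR² = (6.68)(0.118)² = 0.09301 kg·m².
Taking anticlockwise as positive: τ₁ = +(50.8)(0.118) = +5.994 N·m; τ₂ = −(43.7)(0.118) = −5.157 N·m.
Net torque τ = 0.8378 N·m.
α = τ/I = 0.8378/0.09301 = 9.007 rad/s².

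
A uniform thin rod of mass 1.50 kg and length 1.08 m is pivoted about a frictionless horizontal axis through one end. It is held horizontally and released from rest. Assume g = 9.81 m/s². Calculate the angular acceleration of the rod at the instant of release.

About the pivot, I = (1/3)ML² = (1/3)(1.50)(1.08)² = 0.5832 kg·m².
The weight acts at the center, a distance L/2 = 0.5400 m from the pivot; τ = Mg(L/2) = 7.946 N·m.
α = τ/I = 7.946/0.5832 = 13.62 rad/s².
(Equivalently α = (3g/(2L)) = 13.62 rad/s².)

α ≈ 13.6 rad/s²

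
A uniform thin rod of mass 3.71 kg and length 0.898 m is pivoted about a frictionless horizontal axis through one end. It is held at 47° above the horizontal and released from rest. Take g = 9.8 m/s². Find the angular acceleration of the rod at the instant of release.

About the pivot, I = (1/3)ML² = (1/3)(3.71)(0.898)² = 0.9973 kg·m².
The weight acts at the center, a distance L/2 = 0.4490 m from the pivot; τ = Mg(L/2) cos 47° = 11.13 N·m.
α = τ/I = 11.13/0.9973 = 11.16 rad/s².

α ≈ 11.2 rad/s²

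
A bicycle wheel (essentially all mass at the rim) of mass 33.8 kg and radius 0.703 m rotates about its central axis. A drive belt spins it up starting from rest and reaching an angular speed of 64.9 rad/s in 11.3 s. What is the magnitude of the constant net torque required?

τ ≈ 95.9 N·m

I = MR² = (33.8)(0.703)² = 16.70 kg·m².
α = Δω/Δt = (64.9 − 0)/11.3 = 5.743 rad/s².
τ = Iα = (16.70)(5.743) = 95.94 N·m.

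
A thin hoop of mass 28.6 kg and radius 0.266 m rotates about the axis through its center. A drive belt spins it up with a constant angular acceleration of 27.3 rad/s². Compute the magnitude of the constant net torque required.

τ ≈ 55.2 N·m

I = MR² = (28.6)(0.266)² = 2.024 kg·m².
τ = Iα = (2.024)(27.30) = 55.24 N·m.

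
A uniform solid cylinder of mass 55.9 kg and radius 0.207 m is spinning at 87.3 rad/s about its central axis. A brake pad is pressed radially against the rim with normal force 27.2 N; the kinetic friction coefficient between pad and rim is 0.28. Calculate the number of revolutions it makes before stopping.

≈ 461 revolutions

I = ½MR² = (1/2)(55.9)(0.207)² = 1.198 kg·m².
Friction force f = μN = (0.28)(27.2) = 7.616 N at the rim; torque magnitude τ = fR = 1.577 N·m, opposing ω.
|α| = τ/I = 1.577/1.198 = 1.316 rad/s² (deceleration).
ω² = ω₀² − 2|α|θ with ω = 0 ⇒ θ = ω₀²/(2|α|) = 2895 rad = 460.7 rev.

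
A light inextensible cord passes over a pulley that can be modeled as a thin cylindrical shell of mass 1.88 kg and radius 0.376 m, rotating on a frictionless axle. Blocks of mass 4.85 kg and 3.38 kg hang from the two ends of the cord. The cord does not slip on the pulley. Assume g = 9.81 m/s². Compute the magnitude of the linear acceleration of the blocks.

a ≈ 1.43 m/s²

I = MR² = (1.88)(0.376)² = 0.2658 kg·m².
Heavier block: m₁g − T₁ = m₁a. Lighter block: T₂ − m₂g = m₂a.
Pulley: (T₁ − T₂)R = Iα = I(a/R), so T₁ − T₂ = (I/R²)a = 1·M_p a = 1.880·a.
Adding the three: (m₁ − m₂)g = (m₁ + m₂ + 1.880)a, so a = (4.85 − 3.38)(9.81)/(4.85 + 3.38 + 1.880) = 1.426 m/s².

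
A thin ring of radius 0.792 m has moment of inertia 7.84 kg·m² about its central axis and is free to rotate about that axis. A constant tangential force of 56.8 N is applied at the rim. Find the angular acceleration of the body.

α ≈ 5.74 rad/s²

τ = F R = (56.8)(0.792) = 44.99 N·m.
From τ = Iα: α = 44.99/7.840 = 5.738 rad/s².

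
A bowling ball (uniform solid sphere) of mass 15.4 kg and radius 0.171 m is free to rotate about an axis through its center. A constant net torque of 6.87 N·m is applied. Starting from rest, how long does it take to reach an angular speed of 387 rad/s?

t ≈ 10.1 s

I = (2/5)MR² = (2/5)(15.4)(0.171)² = 0.1801 kg·m².
α = τ/I = 6.87/0.1801 = 38.14 rad/s².
ω = αt ⇒ t = ω/α = 387/38.14 = 10.15 s.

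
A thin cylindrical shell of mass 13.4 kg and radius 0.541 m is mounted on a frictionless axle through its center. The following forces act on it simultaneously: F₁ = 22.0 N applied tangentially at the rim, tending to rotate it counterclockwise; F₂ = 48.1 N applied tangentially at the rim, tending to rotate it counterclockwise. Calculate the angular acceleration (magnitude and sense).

α ≈ 9.67 rad/s², counterclockwise

I = MR² = (13.4)(0.541)² = 3.922 kg·m².
Taking counterclockwise as positive: τ₁ = +(22.0)(0.541) = +11.90 N·m; τ₂ = +(48.1)(0.541) = +26.02 N·m.
Net torque τ = 37.92 N·m.
α = τ/I = 37.92/3.922 = 9.670 rad/s².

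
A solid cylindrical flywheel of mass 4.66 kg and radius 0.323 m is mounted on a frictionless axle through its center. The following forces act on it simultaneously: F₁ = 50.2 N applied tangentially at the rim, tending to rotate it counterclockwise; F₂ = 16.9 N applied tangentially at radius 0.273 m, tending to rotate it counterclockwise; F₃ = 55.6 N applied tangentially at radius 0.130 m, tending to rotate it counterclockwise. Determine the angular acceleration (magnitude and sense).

α ≈ 115 rad/s², counterclockwise

I = ½MR² = (1/2)(4.66)(0.323)² = 0.2431 kg·m².
Taking counterclockwise as positive: τ₁ = +(50.2)(0.323) = +16.21 N·m; τ₂ = +(16.9)(0.273) = +4.614 N·m; τ₃ = +(55.6)(0.130) = +7.228 N·m.
Net torque τ = 28.06 N·m.
α = τ/I = 28.06/0.2431 = 115.4 rad/s².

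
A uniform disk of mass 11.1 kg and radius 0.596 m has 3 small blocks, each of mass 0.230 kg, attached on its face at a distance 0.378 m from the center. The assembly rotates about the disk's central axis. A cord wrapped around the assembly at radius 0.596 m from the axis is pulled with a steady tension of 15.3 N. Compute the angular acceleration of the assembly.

α ≈ 4.41 rad/s²

I_disk = ½MR² = ½(11.1)(0.596)² = 1.971 kg·m².
I_blocks = 3·m·r² = 3(0.230)(0.378)² = 0.09859 kg·m².
Total I = 2.070 kg·m².
τ = F r = (15.3)(0.596) = 9.119 N·m.
α = τ/I = 9.119/2.070 = 4.405 rad/s².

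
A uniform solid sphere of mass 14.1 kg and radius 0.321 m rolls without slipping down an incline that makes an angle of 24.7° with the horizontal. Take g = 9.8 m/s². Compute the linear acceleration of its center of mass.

Translation along the incline: Mg sinθ − f = Ma.
Rotation about the center: fR = Iα with I = (2/5)MR². No-slip gives a = αR, so f = (I/R²)a = (2/5)M a.
Substituting: Mg sinθ = (1 + 0.4000)Ma, so a = g sinθ/(1 + 0.4000) = (9.8) sin 24.7° / 1.400 = 2.925 m/s².

a ≈ 2.93 m/s²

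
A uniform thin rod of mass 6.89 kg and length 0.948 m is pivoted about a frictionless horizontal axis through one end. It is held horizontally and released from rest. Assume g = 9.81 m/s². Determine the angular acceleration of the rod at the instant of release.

α ≈ 15.5 rad/s²

About the pivot, I = (1/3)ML² = (1/3)(6.89)(0.948)² = 2.064 kg·m².
The weight acts at the center, a distance L/2 = 0.4740 m from the pivot; τ = Mg(L/2) = 32.04 N·m.
α = τ/I = 32.04/2.064 = 15.52 rad/s².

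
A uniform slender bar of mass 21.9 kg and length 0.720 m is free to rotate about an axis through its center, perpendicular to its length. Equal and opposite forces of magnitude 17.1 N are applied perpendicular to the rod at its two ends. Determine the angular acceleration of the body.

α ≈ 13.0 rad/s²

I = (1/12)ML² = (1/12)(21.9)(0.720)² = 0.9461 kg·m².
The couple gives τ = F·(L/2) + F·(L/2) = F L = (17.1)(0.720) = 12.31 N·m.
From τ = Iα: α = 12.31/0.9461 = 13.01 rad/s².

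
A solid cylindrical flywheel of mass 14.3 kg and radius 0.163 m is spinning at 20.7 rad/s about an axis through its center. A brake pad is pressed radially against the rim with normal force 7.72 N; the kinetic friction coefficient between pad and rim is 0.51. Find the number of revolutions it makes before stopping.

I = ½MR² = (1/2)(14.3)(0.163)² = 0.1900 kg·m².
Friction force f = μN = (0.51)(7.72) = 3.937 N at the rim; torque magnitude τ = fR = 0.6418 N·m, opposing ω.
|α| = τ/I = 0.6418/0.1900 = 3.378 rad/s² (deceleration).
ω² = ω₀² − 2|α|θ with ω = 0 ⇒ θ = ω₀²/(2|α|) = 63.42 rad = 10.09 rev.

≈ 10.1 revolutions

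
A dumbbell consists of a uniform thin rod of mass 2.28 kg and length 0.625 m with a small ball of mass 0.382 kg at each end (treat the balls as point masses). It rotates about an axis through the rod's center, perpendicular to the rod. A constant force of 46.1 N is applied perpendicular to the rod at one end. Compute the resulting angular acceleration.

α ≈ 96.8 rad/s²

I_rod = (1/12)ML² = (1/12)(2.28)(0.625)² = 0.07422 kg·m².
I_balls = 2·m·(L/2)² = 2(0.382)(0.3125)² = 0.07461 kg·m².
Total I = 0.1488 kg·m².
τ = F·(L/2) = (46.1)(0.312) = 14.41 N·m.
α = τ/I = 14.41/0.1488 = 96.80 rad/s².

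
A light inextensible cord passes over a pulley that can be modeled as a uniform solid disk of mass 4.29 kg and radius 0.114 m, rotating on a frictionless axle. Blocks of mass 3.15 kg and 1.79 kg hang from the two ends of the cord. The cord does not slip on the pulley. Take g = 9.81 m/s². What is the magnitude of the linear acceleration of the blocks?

a ≈ 1.88 m/s²

I = ½MR² = (1/2)(4.29)(0.114)² = 0.02788 kg·m².
Heavier block: m₁g − T₁ = m₁a. Lighter block: T₂ − m₂g = m₂a.
Pulley: (T₁ − T₂)R = Iα = I(a/R), so T₁ − T₂ = (I/R²)a = (1/2)M_p a = 2.145·a.
Adding the three: (m₁ − m₂)g = (m₁ + m₂ + 2.145)a, so a = (3.15 − 1.79)(9.81)/(3.15 + 1.79 + 2.145) = 1.883 m/s².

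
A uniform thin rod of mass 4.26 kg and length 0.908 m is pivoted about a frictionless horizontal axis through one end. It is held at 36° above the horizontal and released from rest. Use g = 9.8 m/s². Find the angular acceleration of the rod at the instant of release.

α ≈ 13.1 rad/s²

About the pivot, I = (1/3)ML² = (1/3)(4.26)(0.908)² = 1.171 kg·m².
The weight acts at the center, a distance L/2 = 0.4540 m from the pivot; τ = Mg(L/2) cos 36° = 15.33 N·m.
α = τ/I = 15.33/1.171 = 13.10 rad/s².
(Equivalently α = (3g/(2L)) cos 36° = 13.10 rad/s².)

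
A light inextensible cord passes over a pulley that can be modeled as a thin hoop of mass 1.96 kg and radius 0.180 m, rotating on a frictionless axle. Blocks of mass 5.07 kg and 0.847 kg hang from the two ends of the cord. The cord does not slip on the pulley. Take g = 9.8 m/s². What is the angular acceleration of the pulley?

α ≈ 29.2 rad/s²

I = MR² = (1.96)(0.180)² = 0.06350 kg·m².
Heavier block: m₁g − T₁ = m₁a. Lighter block: T₂ − m₂g = m₂a.
Pulley: (T₁ − T₂)R = Iα = I(a/R), so T₁ − T₂ = (I/R²)a = 1·M_p a = 1.960·a.
Adding the three: (m₁ − m₂)g = (m₁ + m₂ + 1.960)a, so a = (5.07 − 0.847)(9.8)/(5.07 + 0.847 + 1.960) = 5.254 m/s².
α = a/R = 5.254/0.180 = 29.19 rad/s².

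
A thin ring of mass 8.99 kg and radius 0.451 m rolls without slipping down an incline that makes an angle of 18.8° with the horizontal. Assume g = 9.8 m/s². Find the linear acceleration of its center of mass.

a ≈ 1.58 m/s²

Translation along the incline: Mg sinθ − f = Ma.
Rotation about the center: fR = Iα with I = MR². No-slip gives a = αR, so f = (I/R²)a = M a.
Substituting: Mg sinθ = (1 + 1.000)Ma, so a = g sinθ/(1 + 1.000) = (9.8) sin 18.8° / 2.000 = 1.579 m/s².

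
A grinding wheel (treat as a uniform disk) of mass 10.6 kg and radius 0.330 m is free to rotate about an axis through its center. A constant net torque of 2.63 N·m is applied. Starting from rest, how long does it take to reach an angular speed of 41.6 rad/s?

t ≈ 9.13 s

I = ½MR² = (1/2)(10.6)(0.330)² = 0.5772 kg·m².
α = τ/I = 2.63/0.5772 = 4.557 rad/s².
ω = αt ⇒ t = ω/α = 41.6/4.557 = 9.129 s.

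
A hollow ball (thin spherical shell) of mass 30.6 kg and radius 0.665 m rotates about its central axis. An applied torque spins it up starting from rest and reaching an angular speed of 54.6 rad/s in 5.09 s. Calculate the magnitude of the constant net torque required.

τ ≈ 96.8 N·m

I = (2/3)MR² = (2/3)(30.6)(0.665)² = 9.021 kg·m².
α = Δω/Δt = (54.6 − 0)/5.09 = 10.73 rad/s².
τ = Iα = (9.021)(10.73) = 96.77 N·m.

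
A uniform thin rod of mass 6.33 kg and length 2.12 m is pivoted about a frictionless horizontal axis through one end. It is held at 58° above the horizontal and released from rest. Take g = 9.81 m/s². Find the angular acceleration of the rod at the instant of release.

α ≈ 3.68 rad/s²

About the pivot, I = (1/3)ML² = (1/3)(6.33)(2.12)² = 9.483 kg·m².
The weight acts at the center, a distance L/2 = 1.060 m from the pivot; τ = Mg(L/2) cos 58° = 34.88 N·m.
α = τ/I = 34.88/9.483 = 3.678 rad/s².
(Equivalently α = (3g/(2L)) cos 58° = 3.678 rad/s².)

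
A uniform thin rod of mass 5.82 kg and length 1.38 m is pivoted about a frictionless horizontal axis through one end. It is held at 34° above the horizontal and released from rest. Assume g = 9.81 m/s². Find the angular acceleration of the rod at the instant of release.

α ≈ 8.84 rad/s²

About the pivot, I = (1/3)ML² = (1/3)(5.82)(1.38)² = 3.695 kg·m².
The weight acts at the center, a distance L/2 = 0.6900 m from the pivot; τ = Mg(L/2) cos 34° = 32.66 N·m.
α = τ/I = 32.66/3.695 = 8.840 rad/s².
(Equivalently α = (3g/(2L)) cos 34° = 8.840 rad/s².)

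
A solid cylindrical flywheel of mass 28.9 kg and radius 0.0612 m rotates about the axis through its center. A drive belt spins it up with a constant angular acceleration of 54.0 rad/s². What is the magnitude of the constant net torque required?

τ ≈ 2.92 N·m

I = ½MR² = (1/2)(28.9)(0.0612)² = 0.05412 kg·m².
τ = Iα = (0.05412)(54.00) = 2.923 N·m.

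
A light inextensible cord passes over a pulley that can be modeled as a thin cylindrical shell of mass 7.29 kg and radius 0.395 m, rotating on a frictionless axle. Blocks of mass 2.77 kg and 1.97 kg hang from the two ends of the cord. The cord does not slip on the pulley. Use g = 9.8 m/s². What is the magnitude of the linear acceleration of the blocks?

I = MR² = (7.29)(0.395)² = 1.137 kg·m².
Heavier block: m₁g − T₁ = m₁a. Lighter block: T₂ − m₂g = m₂a.
Pulley: (T₁ − T₂)R = Iα = I(a/R), so T₁ − T₂ = (I/R²)a = 1·M_p a = 7.290·a.
Adding the three: (m₁ − m₂)g = (m₁ + m₂ + 7.290)a, so a = (2.77 − 1.97)(9.8)/(2.77 + 1.97 + 7.290) = 0.6517 m/s².

a ≈ 0.652 m/s²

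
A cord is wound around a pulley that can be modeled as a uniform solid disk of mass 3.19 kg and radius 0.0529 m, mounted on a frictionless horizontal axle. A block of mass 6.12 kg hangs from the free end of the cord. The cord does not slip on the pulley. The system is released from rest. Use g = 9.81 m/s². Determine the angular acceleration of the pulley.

I = ½MR² = (1/2)(3.19)(0.0529)² = 0.004463 kg·m².
Block: mg − T = ma. Pulley: TR = Iα. No-slip: a = αR, so T = (I/R²)a = 1.595·a.
Then mg = (m + 1.595)a, so a = (6.12)(9.81)/(6.12 + 1.595) = 7.782 m/s².
α = a/R = 7.782/0.0529 = 147.1 rad/s².

α ≈ 147 rad/s²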